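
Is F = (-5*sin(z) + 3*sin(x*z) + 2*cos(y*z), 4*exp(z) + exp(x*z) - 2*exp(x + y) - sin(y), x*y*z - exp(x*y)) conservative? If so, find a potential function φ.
No, ∇×F = (x*z - x*exp(x*y) - x*exp(x*z) - 4*exp(z), 3*x*cos(x*z) - y*z + y*exp(x*y) - 2*y*sin(y*z) - 5*cos(z), z*exp(x*z) + 2*z*sin(y*z) - 2*exp(x + y)) ≠ 0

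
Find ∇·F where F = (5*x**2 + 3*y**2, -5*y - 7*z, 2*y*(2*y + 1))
10*x - 5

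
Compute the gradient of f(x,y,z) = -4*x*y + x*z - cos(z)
(-4*y + z, -4*x, x + sin(z))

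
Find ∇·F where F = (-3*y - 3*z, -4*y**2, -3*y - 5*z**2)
-8*y - 10*z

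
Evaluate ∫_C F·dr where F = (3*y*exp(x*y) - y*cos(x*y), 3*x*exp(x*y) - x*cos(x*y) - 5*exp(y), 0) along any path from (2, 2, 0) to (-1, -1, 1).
-3*exp(4) - 5*exp(-1) - sin(1) + sin(4) + 3*E + 5*exp(2)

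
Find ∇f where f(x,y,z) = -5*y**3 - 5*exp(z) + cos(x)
(-sin(x), -15*y**2, -5*exp(z))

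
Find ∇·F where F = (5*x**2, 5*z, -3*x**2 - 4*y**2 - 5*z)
10*x - 5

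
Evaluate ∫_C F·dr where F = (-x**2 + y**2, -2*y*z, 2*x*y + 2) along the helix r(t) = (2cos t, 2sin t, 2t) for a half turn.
-16/3 + 8*pi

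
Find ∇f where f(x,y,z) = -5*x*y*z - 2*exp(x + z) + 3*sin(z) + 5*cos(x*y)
(-5*y*z - 5*y*sin(x*y) - 2*exp(x + z), -5*x*(z + sin(x*y)), -5*x*y - 2*exp(x + z) + 3*cos(z))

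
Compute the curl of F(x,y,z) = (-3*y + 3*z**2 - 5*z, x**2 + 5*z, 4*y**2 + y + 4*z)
(8*y - 4, 6*z - 5, 2*x + 3)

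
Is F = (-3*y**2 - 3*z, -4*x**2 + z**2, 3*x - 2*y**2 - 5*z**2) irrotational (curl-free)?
No, ∇×F = (-4*y - 2*z, -6, -8*x + 6*y)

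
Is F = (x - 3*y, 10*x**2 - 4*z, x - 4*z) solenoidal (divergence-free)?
No, ∇·F = -3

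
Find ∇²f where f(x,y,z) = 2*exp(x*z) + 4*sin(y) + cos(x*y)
2*x**2*exp(x*z) - x**2*cos(x*y) - y**2*cos(x*y) + 2*z**2*exp(x*z) - 4*sin(y)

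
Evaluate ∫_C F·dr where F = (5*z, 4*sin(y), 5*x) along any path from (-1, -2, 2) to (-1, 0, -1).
4*cos(2) + 11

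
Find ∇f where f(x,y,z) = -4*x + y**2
(-4, 2*y, 0)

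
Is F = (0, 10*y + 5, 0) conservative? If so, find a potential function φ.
Yes, F is conservative. φ = 5*y*(y + 1)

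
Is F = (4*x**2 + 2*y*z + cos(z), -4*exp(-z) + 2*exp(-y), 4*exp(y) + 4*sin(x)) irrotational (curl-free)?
No, ∇×F = (4*exp(y) - 4*exp(-z), 2*y - sin(z) - 4*cos(x), -2*z)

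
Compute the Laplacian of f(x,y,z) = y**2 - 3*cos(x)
3*cos(x) + 2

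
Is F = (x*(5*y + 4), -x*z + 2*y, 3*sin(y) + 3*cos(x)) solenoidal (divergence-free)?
No, ∇·F = 5*y + 6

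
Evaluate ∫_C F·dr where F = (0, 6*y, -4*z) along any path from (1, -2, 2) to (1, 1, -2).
-9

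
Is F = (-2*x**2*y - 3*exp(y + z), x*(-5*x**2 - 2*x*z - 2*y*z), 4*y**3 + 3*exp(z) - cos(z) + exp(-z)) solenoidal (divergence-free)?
No, ∇·F = -4*x*y - 2*x*z + 3*exp(z) + sin(z) - exp(-z)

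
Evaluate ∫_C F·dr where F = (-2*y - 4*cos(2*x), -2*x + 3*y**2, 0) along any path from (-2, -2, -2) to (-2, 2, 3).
32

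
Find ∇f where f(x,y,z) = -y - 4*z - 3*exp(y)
(0, -3*exp(y) - 1, -4)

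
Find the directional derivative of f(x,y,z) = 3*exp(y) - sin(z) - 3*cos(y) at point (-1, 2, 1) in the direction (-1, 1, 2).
sqrt(6)*(-cos(1)/3 + sin(2)/2 + exp(2)/2)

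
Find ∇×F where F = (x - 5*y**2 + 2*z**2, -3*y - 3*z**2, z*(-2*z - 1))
(6*z, 4*z, 10*y)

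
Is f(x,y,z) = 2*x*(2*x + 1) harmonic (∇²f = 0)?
No, ∇²f = 8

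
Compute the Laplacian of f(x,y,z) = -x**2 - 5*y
-2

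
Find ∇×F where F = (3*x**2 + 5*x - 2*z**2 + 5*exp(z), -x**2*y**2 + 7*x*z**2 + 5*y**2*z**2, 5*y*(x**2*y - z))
(10*x**2*y - 14*x*z - 10*y**2*z - 5*z, -10*x*y**2 - 4*z + 5*exp(z), -2*x*y**2 + 7*z**2)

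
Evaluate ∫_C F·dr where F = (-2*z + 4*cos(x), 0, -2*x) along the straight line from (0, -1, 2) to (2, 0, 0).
4*sin(2)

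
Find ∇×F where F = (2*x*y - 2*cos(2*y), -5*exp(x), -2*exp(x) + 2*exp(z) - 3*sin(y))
(-3*cos(y), 2*exp(x), -2*x - 5*exp(x) - 4*sin(2*y))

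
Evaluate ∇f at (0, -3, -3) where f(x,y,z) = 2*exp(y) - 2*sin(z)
(0, 2*exp(-3), -2*cos(3))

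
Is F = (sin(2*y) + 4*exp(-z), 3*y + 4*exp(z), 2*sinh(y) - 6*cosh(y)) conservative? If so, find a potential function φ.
No, ∇×F = (-4*exp(z) - 6*sinh(y) + 2*cosh(y), -4*exp(-z), -2*cos(2*y)) ≠ 0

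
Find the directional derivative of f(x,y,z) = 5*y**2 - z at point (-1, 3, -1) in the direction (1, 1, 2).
14*sqrt(6)/3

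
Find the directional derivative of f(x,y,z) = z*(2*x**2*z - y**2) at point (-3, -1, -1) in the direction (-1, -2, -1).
53*sqrt(6)/6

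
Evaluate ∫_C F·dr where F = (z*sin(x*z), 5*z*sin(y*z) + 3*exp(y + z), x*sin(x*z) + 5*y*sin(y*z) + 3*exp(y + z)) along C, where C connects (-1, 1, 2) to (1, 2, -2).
-3*exp(3) + 5*cos(2) + 3 - 5*cos(4)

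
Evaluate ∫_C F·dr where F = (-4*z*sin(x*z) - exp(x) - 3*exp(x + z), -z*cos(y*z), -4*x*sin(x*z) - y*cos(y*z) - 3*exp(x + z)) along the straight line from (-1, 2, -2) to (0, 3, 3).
-3*exp(3) - sin(9) + 3*exp(-3) + exp(-1) - sin(4) - 4*cos(2) + 3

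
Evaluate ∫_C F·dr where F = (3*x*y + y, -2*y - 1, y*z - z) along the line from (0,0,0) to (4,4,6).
82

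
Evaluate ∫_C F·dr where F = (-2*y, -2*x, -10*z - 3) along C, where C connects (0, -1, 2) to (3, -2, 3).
-16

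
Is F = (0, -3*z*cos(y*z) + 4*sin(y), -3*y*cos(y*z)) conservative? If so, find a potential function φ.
Yes, F is conservative. φ = -3*sin(y*z) - 4*cos(y)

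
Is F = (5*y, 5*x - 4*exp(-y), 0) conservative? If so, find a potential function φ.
Yes, F is conservative. φ = 5*x*y + 4*exp(-y)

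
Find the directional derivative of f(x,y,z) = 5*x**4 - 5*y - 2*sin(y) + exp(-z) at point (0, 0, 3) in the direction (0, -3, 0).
7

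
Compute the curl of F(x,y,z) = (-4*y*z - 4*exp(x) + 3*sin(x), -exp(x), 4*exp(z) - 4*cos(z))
(0, -4*y, 4*z - exp(x))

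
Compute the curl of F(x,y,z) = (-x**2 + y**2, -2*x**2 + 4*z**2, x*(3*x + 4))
(-8*z, -6*x - 4, -4*x - 2*y)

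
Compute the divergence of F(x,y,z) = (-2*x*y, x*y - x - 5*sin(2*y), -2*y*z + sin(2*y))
x - 4*y - 10*cos(2*y)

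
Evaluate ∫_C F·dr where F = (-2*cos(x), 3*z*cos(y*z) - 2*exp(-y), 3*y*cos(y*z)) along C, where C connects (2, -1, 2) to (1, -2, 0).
-2*E - 2*sin(1) + 5*sin(2) + 2*exp(2)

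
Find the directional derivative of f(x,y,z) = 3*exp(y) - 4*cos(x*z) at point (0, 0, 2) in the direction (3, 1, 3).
3*sqrt(19)/19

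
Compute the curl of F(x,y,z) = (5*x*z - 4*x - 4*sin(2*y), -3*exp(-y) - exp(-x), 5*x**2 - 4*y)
(-4, -5*x, 8*cos(2*y) + exp(-x))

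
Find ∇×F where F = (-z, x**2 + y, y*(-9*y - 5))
(-18*y - 5, -1, 2*x)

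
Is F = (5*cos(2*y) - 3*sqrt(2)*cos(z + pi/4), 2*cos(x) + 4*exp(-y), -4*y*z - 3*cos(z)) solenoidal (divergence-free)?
No, ∇·F = -4*y + 3*sin(z) - 4*exp(-y)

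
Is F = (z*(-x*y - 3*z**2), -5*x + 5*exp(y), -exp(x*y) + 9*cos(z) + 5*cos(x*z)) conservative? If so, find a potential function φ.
No, ∇×F = (-x*exp(x*y), -x*y + y*exp(x*y) - 9*z**2 + 5*z*sin(x*z), x*z - 5) ≠ 0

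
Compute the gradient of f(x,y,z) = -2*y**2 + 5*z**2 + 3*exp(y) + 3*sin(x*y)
(3*y*cos(x*y), 3*x*cos(x*y) - 4*y + 3*exp(y), 10*z)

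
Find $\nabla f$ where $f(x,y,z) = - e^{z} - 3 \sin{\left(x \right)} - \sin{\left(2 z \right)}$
(-3*cos(x), 0, -exp(z) - 2*cos(2*z))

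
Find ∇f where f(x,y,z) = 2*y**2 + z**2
(0, 4*y, 2*z)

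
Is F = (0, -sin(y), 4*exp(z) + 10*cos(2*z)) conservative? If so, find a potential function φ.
Yes, F is conservative. φ = 4*exp(z) + 5*sin(2*z) + cos(y)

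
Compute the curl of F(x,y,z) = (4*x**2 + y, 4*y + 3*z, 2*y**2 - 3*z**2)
(4*y - 3, 0, -1)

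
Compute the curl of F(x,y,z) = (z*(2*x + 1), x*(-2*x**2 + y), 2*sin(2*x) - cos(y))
(sin(y), 2*x - 4*cos(2*x) + 1, -6*x**2 + y)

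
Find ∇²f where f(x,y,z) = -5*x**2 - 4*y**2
-18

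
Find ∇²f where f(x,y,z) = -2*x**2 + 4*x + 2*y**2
0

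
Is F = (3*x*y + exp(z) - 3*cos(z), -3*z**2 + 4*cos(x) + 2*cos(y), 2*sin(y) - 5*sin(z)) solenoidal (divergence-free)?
No, ∇·F = 3*y - 2*sin(y) - 5*cos(z)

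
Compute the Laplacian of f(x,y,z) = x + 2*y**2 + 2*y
4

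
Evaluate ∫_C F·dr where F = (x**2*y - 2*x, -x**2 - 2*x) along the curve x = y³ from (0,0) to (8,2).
7592/35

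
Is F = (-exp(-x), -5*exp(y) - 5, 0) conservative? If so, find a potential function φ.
Yes, F is conservative. φ = -5*y - 5*exp(y) + exp(-x)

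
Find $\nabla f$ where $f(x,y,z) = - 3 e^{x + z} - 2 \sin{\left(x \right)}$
(-3*exp(x + z) - 2*cos(x), 0, -3*exp(x + z))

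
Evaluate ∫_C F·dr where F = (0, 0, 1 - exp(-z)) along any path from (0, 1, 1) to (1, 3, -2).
-3 - exp(-1) + exp(2)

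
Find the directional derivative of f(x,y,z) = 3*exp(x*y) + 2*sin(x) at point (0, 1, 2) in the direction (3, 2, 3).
15*sqrt(22)/22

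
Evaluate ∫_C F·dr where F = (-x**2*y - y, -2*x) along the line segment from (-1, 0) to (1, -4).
16/3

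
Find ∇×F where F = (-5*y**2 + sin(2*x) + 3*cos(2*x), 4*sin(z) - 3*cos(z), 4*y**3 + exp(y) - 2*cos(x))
(12*y**2 + exp(y) - 3*sin(z) - 4*cos(z), -2*sin(x), 10*y)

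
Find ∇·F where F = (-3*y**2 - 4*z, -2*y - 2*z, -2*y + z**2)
2*z - 2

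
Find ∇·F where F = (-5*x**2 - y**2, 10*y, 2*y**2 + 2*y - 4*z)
6 - 10*x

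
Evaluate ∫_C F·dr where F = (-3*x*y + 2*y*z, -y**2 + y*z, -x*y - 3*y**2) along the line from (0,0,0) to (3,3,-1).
-33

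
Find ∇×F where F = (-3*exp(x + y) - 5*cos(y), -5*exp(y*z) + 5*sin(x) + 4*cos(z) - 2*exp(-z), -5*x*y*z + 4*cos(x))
(-5*x*z + 5*y*exp(y*z) + 4*sin(z) - 2*exp(-z), 5*y*z + 4*sin(x), 3*exp(x + y) - 5*sin(y) + 5*cos(x))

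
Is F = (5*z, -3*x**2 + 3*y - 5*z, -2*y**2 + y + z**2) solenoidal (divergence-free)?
No, ∇·F = 2*z + 3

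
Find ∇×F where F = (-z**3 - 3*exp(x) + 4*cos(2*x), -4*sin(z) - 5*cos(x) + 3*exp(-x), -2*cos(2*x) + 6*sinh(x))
(4*cos(z), -3*z**2 - 4*sin(2*x) - 6*cosh(x), 5*sin(x) - 3*exp(-x))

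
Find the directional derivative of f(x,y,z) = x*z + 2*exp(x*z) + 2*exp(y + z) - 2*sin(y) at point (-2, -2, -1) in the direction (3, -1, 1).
sqrt(11)*(-10*exp(2) - 5 + 2*cos(2))/11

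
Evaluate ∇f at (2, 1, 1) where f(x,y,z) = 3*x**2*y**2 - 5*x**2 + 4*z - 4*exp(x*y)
(-4*exp(2) - 8, 24 - 8*exp(2), 4)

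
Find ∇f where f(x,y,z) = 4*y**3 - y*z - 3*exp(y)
(0, 12*y**2 - z - 3*exp(y), -y)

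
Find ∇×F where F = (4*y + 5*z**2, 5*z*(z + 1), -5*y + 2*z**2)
(-10*z - 10, 10*z, -4)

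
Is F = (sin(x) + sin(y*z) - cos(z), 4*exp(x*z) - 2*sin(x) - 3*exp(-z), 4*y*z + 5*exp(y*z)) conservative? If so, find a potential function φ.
No, ∇×F = (-4*x*exp(x*z) + 5*z*exp(y*z) + 4*z - 3*exp(-z), y*cos(y*z) + sin(z), 4*z*exp(x*z) - z*cos(y*z) - 2*cos(x)) ≠ 0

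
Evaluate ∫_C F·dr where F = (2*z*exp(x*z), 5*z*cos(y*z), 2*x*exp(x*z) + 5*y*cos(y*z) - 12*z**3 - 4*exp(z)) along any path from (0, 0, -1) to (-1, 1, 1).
-4*E - 2 + 6*exp(-1) + 5*sin(1)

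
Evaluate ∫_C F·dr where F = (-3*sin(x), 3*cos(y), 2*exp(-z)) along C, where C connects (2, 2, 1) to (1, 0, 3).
-3*sqrt(2)*sin(pi/4 + 2) - 2*exp(-3) + 2*exp(-1) + 3*cos(1)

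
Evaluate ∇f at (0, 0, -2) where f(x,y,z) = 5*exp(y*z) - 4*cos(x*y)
(0, -10, 0)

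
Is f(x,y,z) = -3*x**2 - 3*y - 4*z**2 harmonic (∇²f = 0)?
No, ∇²f = -14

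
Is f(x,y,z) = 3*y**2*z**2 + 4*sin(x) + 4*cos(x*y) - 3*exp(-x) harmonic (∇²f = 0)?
No, ∇²f = -4*x**2*cos(x*y) - 4*y**2*cos(x*y) + 6*y**2 + 6*z**2 - 4*sin(x) - 3*exp(-x)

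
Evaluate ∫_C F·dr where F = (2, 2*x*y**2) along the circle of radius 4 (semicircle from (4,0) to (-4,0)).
-16 + 64*pi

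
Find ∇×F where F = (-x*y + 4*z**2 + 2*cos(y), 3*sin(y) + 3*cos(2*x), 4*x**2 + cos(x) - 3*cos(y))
(3*sin(y), -8*x + 8*z + sin(x), x - 6*sin(2*x) + 2*sin(y))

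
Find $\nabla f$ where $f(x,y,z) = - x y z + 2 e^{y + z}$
(-y*z, -x*z + 2*exp(y + z), -x*y + 2*exp(y + z))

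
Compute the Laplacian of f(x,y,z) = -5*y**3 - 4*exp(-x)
-30*y - 4*exp(-x)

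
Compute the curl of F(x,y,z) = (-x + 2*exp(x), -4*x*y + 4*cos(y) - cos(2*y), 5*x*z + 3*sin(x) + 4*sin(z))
(0, -5*z - 3*cos(x), -4*y)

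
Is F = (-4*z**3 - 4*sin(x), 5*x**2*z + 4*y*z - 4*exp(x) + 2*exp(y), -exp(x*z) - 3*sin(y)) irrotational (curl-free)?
No, ∇×F = (-5*x**2 - 4*y - 3*cos(y), z*(-12*z + exp(x*z)), 10*x*z - 4*exp(x))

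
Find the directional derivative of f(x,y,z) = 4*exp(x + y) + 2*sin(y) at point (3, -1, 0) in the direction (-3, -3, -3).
-2*sqrt(3)*(cos(1) + 4*exp(2))/3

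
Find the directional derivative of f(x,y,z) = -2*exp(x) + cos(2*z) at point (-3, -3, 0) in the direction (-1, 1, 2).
sqrt(6)*exp(-3)/3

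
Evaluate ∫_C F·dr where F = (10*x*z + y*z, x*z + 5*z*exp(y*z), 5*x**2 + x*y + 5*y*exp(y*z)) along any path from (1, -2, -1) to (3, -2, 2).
-5*exp(2) + 5*exp(-4) + 81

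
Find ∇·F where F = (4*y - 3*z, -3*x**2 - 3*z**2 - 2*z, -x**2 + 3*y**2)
0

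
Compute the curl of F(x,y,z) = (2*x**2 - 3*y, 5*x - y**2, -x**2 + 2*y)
(2, 2*x, 8)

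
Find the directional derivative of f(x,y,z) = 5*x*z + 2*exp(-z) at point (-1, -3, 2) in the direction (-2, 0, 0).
-10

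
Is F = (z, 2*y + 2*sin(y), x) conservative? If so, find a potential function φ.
Yes, F is conservative. φ = x*z + y**2 - 2*cos(y)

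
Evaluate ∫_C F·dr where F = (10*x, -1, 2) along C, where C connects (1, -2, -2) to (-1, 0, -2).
-2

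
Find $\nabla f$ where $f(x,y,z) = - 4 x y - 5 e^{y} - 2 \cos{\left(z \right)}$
(-4*y, -4*x - 5*exp(y), 2*sin(z))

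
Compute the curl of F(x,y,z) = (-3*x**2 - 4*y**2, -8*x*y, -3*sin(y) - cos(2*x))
(-3*cos(y), -2*sin(2*x), 0)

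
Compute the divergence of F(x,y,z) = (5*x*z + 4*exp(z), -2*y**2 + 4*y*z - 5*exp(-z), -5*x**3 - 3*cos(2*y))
-4*y + 9*z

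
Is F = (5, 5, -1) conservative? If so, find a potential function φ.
Yes, F is conservative. φ = 5*x + 5*y - z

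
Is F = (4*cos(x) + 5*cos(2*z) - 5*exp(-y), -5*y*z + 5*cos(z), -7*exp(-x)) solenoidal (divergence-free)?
No, ∇·F = -5*z - 4*sin(x)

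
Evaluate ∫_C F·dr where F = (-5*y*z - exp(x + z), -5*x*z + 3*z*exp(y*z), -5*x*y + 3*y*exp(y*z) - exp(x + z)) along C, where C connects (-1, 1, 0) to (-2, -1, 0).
-(1 - E)*exp(-2)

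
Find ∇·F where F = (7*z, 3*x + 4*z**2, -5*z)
-5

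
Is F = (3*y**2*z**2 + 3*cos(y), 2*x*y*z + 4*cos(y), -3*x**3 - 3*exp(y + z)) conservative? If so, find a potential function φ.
No, ∇×F = (-2*x*y - 3*exp(y + z), 9*x**2 + 6*y**2*z, -6*y*z**2 + 2*y*z + 3*sin(y)) ≠ 0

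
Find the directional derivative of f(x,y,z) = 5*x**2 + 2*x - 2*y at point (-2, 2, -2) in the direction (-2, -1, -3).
19*sqrt(14)/7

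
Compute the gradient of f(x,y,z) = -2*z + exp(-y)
(0, -exp(-y), -2)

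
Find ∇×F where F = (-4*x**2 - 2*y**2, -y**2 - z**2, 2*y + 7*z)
(2*z + 2, 0, 4*y)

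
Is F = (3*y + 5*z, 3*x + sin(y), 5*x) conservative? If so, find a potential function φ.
Yes, F is conservative. φ = 3*x*y + 5*x*z - cos(y)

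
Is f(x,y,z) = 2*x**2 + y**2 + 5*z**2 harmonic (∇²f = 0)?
No, ∇²f = 16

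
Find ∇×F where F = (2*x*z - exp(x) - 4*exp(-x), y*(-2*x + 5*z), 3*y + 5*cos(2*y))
(-5*y - 10*sin(2*y) + 3, 2*x, -2*y)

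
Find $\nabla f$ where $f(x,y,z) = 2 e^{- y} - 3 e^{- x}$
(3*exp(-x), -2*exp(-y), 0)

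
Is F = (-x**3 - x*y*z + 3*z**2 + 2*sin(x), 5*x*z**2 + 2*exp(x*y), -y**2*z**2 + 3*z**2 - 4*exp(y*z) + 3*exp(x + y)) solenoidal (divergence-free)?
No, ∇·F = -3*x**2 + 2*x*exp(x*y) - 2*y**2*z - y*z - 4*y*exp(y*z) + 6*z + 2*cos(x)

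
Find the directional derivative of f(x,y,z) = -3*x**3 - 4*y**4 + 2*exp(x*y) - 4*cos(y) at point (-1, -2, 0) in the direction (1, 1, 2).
sqrt(6)*(-6*exp(2) - 4*sin(2) + 119)/6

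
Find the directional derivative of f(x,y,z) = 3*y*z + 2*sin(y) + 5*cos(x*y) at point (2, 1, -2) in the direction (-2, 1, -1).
sqrt(6)*(-9 + 2*cos(1))/6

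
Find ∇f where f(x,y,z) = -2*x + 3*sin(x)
(3*cos(x) - 2, 0, 0)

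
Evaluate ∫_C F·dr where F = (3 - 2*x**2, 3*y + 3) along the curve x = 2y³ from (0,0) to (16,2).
-8012/3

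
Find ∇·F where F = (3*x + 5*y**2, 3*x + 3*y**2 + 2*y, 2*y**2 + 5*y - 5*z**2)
6*y - 10*z + 5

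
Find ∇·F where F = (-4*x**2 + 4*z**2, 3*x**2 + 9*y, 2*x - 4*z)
5 - 8*x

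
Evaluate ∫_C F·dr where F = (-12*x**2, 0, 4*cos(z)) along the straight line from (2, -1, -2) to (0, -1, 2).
8*sin(2) + 32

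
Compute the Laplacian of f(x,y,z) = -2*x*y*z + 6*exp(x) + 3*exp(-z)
6*exp(x) + 3*exp(-z)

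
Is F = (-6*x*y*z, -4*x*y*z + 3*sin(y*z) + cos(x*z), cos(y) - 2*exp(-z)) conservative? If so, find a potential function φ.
No, ∇×F = (4*x*y + x*sin(x*z) - 3*y*cos(y*z) - sin(y), -6*x*y, z*(6*x - 4*y - sin(x*z))) ≠ 0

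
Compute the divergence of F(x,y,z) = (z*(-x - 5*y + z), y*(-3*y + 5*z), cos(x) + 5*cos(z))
-6*y + 4*z - 5*sin(z)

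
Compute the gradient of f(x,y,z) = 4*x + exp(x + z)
(exp(x + z) + 4, 0, exp(x + z))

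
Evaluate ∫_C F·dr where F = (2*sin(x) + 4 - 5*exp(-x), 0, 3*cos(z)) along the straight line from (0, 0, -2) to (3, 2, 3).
5*exp(-3) + 3*sin(3) - 2*cos(3) + 3*sin(2) + 9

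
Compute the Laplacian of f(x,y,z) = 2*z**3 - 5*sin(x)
12*z + 5*sin(x)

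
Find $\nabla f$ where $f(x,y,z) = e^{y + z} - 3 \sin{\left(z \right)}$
(0, exp(y + z), exp(y + z) - 3*cos(z))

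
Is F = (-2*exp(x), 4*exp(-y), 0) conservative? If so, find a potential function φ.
Yes, F is conservative. φ = -2*exp(x) - 4*exp(-y)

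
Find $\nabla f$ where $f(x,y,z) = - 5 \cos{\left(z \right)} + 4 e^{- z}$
(0, 0, 5*sin(z) - 4*exp(-z))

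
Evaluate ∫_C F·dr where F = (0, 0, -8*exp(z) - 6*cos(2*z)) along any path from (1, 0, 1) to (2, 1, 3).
-8*exp(3) - 3*sin(6) + 3*sin(2) + 8*E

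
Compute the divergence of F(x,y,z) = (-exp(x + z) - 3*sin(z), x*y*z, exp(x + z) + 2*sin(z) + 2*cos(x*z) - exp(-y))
x*z - 2*x*sin(x*z) + 2*cos(z)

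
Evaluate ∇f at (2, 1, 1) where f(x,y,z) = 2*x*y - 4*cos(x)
(2 + 4*sin(2), 4, 0)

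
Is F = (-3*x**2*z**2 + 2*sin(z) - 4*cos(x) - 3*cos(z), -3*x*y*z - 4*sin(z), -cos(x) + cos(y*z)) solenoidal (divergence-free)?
No, ∇·F = -6*x*z**2 - 3*x*z - y*sin(y*z) + 4*sin(x)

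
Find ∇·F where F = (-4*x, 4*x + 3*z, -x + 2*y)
-4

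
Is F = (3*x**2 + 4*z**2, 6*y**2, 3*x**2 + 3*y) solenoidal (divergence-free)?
No, ∇·F = 6*x + 12*y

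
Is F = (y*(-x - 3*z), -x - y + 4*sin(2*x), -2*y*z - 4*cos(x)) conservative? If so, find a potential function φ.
No, ∇×F = (-2*z, -3*y - 4*sin(x), x + 3*z + 8*cos(2*x) - 1) ≠ 0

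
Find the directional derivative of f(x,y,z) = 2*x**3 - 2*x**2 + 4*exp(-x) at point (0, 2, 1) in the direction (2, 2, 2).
-4*sqrt(3)/3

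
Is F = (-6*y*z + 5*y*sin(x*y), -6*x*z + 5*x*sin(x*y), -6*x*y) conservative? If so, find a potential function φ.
Yes, F is conservative. φ = -6*x*y*z - 5*cos(x*y)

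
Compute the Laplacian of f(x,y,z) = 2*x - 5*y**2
-10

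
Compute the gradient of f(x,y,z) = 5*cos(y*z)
(0, -5*z*sin(y*z), -5*y*sin(y*z))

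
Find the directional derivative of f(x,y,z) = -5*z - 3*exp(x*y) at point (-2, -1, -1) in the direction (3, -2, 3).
3*sqrt(22)*(-exp(2) - 5)/22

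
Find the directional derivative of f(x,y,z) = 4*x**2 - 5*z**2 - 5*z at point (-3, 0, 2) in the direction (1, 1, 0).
-12*sqrt(2)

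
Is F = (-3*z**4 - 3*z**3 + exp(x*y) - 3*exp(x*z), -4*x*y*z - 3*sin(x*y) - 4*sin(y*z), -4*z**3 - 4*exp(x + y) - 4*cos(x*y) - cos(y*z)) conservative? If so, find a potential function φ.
No, ∇×F = (4*x*y + 4*x*sin(x*y) + 4*y*cos(y*z) + z*sin(y*z) - 4*exp(x + y), -3*x*exp(x*z) - 4*y*sin(x*y) - 12*z**3 - 9*z**2 + 4*exp(x + y), -x*exp(x*y) - 4*y*z - 3*y*cos(x*y)) ≠ 0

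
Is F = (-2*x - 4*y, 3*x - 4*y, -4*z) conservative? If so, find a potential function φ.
No, ∇×F = (0, 0, 7) ≠ 0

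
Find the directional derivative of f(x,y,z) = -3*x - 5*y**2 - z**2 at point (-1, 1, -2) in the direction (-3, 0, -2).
sqrt(13)/13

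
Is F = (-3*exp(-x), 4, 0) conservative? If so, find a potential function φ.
Yes, F is conservative. φ = 4*y + 3*exp(-x)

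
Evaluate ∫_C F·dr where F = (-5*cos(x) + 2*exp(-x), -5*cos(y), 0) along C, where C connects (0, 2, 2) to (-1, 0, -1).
-2*E + 2 + 5*sin(1) + 5*sin(2)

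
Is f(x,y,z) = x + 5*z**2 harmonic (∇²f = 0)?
No, ∇²f = 10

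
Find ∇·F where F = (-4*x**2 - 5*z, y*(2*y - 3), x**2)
-8*x + 4*y - 3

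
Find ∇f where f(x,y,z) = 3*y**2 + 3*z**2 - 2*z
(0, 6*y, 6*z - 2)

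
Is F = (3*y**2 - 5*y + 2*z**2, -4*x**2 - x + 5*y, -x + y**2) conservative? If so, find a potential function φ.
No, ∇×F = (2*y, 4*z + 1, -8*x - 6*y + 4) ≠ 0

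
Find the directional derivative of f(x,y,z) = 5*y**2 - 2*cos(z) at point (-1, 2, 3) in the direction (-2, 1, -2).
20/3 - 4*sin(3)/3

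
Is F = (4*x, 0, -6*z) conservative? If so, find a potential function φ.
Yes, F is conservative. φ = 2*x**2 - 3*z**2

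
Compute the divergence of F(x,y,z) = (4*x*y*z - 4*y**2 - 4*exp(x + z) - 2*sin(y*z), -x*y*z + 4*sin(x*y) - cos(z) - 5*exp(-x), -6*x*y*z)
-6*x*y - x*z + 4*x*cos(x*y) + 4*y*z - 4*exp(x + z)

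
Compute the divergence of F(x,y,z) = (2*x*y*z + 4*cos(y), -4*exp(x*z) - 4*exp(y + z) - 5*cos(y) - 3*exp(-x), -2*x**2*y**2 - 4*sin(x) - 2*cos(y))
2*y*z - 4*exp(y + z) + 5*sin(y)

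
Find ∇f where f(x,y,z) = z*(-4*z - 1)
(0, 0, -8*z - 1)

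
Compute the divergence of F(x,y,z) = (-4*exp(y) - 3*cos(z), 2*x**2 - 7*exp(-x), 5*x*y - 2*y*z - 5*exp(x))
-2*y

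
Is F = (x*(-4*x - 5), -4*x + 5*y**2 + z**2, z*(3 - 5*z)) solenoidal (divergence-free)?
No, ∇·F = -8*x + 10*y - 10*z - 2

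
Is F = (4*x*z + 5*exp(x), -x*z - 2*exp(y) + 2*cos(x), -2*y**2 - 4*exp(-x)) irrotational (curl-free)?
No, ∇×F = (x - 4*y, 4*x - 4*exp(-x), -z - 2*sin(x))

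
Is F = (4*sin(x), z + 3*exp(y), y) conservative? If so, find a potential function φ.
Yes, F is conservative. φ = y*z + 3*exp(y) - 4*cos(x)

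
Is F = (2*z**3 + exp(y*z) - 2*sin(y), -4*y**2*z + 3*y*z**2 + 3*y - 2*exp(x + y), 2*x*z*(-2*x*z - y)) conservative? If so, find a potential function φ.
No, ∇×F = (-2*x*z + 4*y**2 - 6*y*z, 8*x*z**2 + 2*y*z + y*exp(y*z) + 6*z**2, -z*exp(y*z) - 2*exp(x + y) + 2*cos(y)) ≠ 0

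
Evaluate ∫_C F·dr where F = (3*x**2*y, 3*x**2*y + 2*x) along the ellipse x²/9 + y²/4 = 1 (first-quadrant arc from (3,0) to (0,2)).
27 - 57*pi/8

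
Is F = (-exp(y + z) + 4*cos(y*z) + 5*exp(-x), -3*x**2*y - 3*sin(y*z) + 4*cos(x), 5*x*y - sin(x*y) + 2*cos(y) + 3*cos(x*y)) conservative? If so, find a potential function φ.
No, ∇×F = (-3*x*sin(x*y) - x*cos(x*y) + 5*x + 3*y*cos(y*z) - 2*sin(y), 3*y*sin(x*y) - 4*y*sin(y*z) + y*cos(x*y) - 5*y - exp(y + z), -6*x*y + 4*z*sin(y*z) + exp(y + z) - 4*sin(x)) ≠ 0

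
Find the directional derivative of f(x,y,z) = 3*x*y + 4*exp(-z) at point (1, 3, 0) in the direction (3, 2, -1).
37*sqrt(14)/14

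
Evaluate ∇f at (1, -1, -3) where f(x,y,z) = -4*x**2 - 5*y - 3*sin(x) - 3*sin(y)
(-8 - 3*cos(1), -5 - 3*cos(1), 0)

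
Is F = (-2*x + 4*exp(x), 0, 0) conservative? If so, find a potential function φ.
Yes, F is conservative. φ = -x**2 + 4*exp(x)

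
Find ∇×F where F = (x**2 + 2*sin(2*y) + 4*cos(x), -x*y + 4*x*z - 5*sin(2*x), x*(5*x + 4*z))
(-4*x, -10*x - 4*z, -y + 4*z - 10*cos(2*x) - 4*cos(2*y))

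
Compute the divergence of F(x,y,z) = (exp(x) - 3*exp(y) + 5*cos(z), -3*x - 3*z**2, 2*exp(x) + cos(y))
exp(x)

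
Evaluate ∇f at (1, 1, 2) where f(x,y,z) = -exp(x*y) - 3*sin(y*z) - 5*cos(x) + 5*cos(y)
(-E + 5*sin(1), -5*sin(1) - E - 6*cos(2), -3*cos(2))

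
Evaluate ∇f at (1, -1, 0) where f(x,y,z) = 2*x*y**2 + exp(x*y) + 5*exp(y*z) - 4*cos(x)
(-exp(-1) + 2 + 4*sin(1), -4 + exp(-1), -5)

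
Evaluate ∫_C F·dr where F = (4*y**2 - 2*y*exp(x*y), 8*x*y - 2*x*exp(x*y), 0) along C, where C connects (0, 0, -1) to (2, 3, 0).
74 - 2*exp(6)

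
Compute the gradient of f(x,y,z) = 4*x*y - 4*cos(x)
(4*y + 4*sin(x), 4*x, 0)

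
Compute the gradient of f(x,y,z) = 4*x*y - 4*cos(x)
(4*y + 4*sin(x), 4*x, 0)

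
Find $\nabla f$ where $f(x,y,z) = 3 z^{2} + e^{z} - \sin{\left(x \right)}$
(-cos(x), 0, 6*z + exp(z))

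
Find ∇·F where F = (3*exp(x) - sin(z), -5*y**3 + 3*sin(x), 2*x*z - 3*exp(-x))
2*x - 15*y**2 + 3*exp(x)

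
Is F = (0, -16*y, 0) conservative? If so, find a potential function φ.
Yes, F is conservative. φ = -8*y**2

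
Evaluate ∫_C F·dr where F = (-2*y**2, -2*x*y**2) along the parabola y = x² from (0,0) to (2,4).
-3008/35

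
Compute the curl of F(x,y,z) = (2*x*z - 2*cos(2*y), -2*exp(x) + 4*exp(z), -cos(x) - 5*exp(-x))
(-4*exp(z), 2*x - sin(x) - 5*exp(-x), -2*exp(x) - 4*sin(2*y))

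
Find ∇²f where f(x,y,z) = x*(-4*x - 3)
-8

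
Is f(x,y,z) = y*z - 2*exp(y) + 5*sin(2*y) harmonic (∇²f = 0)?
No, ∇²f = -2*exp(y) - 20*sin(2*y)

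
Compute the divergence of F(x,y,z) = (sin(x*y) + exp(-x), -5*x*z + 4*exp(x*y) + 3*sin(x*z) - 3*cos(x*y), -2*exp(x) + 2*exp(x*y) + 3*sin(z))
4*x*exp(x*y) + 3*x*sin(x*y) + y*cos(x*y) + 3*cos(z) - exp(-x)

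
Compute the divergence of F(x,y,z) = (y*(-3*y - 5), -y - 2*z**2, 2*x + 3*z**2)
6*z - 1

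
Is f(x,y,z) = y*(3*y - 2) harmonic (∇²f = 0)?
No, ∇²f = 6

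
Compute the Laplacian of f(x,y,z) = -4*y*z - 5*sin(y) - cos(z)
5*sin(y) + cos(z)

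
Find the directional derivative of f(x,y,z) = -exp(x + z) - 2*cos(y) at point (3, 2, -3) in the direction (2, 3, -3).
sqrt(22)*(1 + 6*sin(2))/22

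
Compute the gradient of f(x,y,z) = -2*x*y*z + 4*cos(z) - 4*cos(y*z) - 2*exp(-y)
(-2*y*z, -2*x*z + 4*z*sin(y*z) + 2*exp(-y), -2*x*y + 4*y*sin(y*z) - 4*sin(z))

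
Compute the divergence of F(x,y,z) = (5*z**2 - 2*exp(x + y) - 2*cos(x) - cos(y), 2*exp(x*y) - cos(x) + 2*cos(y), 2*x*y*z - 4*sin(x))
2*x*y + 2*x*exp(x*y) - 2*exp(x + y) + 2*sin(x) - 2*sin(y)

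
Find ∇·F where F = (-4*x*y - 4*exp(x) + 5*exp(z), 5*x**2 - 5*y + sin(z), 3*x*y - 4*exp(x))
-4*y - 4*exp(x) - 5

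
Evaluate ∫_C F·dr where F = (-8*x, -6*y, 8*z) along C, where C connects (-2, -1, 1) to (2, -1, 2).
12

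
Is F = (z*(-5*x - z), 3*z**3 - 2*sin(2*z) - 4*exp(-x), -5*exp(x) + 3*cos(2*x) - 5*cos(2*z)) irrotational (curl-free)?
No, ∇×F = (-9*z**2 + 4*cos(2*z), -5*x - 2*z + 5*exp(x) + 6*sin(2*x), 4*exp(-x))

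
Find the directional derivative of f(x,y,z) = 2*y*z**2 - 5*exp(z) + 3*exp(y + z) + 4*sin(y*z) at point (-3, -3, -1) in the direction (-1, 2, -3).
sqrt(14)*(-32*exp(4) + 28*exp(4)*cos(3) - 3 + 15*exp(3))*exp(-4)/14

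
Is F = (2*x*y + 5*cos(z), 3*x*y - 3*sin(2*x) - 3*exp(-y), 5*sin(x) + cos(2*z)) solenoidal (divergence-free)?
No, ∇·F = 3*x + 2*y - 2*sin(2*z) + 3*exp(-y)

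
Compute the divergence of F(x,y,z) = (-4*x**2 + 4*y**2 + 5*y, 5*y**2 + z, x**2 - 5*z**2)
-8*x + 10*y - 10*z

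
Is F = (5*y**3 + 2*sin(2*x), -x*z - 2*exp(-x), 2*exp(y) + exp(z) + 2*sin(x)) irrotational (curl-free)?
No, ∇×F = (x + 2*exp(y), -2*cos(x), -15*y**2 - z + 2*exp(-x))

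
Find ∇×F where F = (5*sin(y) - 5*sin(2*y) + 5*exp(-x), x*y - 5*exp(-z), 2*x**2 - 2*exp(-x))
(-5*exp(-z), -4*x - 2*exp(-x), y - 5*cos(y) + 10*cos(2*y))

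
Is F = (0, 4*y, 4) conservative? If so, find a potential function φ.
Yes, F is conservative. φ = 2*y**2 + 4*z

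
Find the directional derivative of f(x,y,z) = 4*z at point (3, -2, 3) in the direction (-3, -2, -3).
-6*sqrt(22)/11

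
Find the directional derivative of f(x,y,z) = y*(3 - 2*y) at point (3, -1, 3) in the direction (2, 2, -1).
14/3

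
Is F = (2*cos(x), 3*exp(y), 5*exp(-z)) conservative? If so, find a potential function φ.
Yes, F is conservative. φ = 3*exp(y) + 2*sin(x) - 5*exp(-z)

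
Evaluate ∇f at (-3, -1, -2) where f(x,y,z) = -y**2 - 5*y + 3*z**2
(0, -3, -12)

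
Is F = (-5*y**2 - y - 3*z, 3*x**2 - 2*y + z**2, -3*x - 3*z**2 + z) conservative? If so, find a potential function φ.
No, ∇×F = (-2*z, 0, 6*x + 10*y + 1) ≠ 0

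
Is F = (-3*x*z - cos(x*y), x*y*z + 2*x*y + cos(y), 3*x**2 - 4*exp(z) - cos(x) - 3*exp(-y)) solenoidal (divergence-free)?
No, ∇·F = x*z + 2*x + y*sin(x*y) - 3*z - 4*exp(z) - sin(y)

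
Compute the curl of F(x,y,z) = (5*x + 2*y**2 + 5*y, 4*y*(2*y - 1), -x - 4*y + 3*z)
(-4, 1, -4*y - 5)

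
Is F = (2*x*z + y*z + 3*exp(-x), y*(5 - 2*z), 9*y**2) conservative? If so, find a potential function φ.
No, ∇×F = (20*y, 2*x + y, -z) ≠ 0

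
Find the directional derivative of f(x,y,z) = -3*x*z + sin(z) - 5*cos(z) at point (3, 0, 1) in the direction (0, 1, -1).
sqrt(2)*(-5*sin(1) - cos(1) + 9)/2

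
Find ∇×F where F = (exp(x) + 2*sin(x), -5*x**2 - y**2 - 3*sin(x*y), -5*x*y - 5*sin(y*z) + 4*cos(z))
(-5*x - 5*z*cos(y*z), 5*y, -10*x - 3*y*cos(x*y))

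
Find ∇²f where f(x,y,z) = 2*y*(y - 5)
4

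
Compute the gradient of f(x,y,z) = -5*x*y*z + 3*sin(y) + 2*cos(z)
(-5*y*z, -5*x*z + 3*cos(y), -5*x*y - 2*sin(z))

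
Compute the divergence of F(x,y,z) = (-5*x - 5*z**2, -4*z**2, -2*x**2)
-5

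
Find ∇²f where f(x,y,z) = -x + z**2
2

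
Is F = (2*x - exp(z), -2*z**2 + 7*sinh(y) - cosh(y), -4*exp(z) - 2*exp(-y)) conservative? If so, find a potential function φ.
No, ∇×F = (4*z + 2*exp(-y), -exp(z), 0) ≠ 0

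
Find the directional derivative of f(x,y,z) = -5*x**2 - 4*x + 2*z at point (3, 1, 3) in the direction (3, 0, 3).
-16*sqrt(2)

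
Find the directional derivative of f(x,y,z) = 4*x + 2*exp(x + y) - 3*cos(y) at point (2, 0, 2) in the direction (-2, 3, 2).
2*sqrt(17)*(-4 + exp(2))/17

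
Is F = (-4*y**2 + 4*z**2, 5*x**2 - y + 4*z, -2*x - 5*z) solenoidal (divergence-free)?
No, ∇·F = -6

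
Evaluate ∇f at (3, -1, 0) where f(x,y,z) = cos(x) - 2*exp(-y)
(-sin(3), 2*E, 0)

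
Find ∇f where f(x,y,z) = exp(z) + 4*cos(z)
(0, 0, exp(z) - 4*sin(z))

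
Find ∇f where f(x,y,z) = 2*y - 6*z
(0, 2, -6)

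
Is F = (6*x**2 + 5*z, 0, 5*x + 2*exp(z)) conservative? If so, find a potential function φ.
Yes, F is conservative. φ = 2*x**3 + 5*x*z + 2*exp(z)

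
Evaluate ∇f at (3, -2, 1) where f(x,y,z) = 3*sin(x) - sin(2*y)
(3*cos(3), -2*cos(4), 0)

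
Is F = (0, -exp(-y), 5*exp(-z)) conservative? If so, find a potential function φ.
Yes, F is conservative. φ = -5*exp(-z) + exp(-y)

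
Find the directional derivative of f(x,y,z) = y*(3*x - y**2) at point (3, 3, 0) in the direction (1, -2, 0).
9*sqrt(5)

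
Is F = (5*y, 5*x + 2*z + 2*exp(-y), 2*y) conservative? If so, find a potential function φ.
Yes, F is conservative. φ = 5*x*y + 2*y*z - 2*exp(-y)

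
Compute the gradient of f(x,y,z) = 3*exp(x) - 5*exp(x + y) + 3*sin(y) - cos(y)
((3 - 5*exp(y))*exp(x), -5*exp(x + y) + sin(y) + 3*cos(y), 0)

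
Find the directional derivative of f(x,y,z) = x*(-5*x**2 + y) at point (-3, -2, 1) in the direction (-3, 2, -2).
405*sqrt(17)/17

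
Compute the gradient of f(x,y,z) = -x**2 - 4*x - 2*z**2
(-2*x - 4, 0, -4*z)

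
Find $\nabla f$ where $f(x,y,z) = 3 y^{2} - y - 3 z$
(0, 6*y - 1, -3)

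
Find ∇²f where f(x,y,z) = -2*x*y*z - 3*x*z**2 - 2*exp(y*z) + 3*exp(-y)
-6*x - 2*y**2*exp(y*z) - 2*z**2*exp(y*z) + 3*exp(-y)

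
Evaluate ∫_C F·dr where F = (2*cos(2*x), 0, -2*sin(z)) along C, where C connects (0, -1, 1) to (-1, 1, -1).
-sin(2)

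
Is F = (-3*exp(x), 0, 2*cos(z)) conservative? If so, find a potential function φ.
Yes, F is conservative. φ = -3*exp(x) + 2*sin(z)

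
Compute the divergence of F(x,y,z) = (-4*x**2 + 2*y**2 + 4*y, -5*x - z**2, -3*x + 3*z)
3 - 8*x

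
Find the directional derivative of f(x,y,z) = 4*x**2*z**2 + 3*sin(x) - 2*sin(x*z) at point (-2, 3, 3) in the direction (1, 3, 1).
sqrt(11)*(-48 - 2*cos(6) + 3*cos(2))/11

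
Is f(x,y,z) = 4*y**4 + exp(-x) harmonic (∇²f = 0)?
No, ∇²f = 48*y**2 + exp(-x)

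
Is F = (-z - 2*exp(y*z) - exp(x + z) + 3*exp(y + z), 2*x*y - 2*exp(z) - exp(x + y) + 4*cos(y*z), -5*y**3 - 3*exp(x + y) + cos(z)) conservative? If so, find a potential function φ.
No, ∇×F = (-15*y**2 + 4*y*sin(y*z) + 2*exp(z) - 3*exp(x + y), -2*y*exp(y*z) + 3*exp(x + y) - exp(x + z) + 3*exp(y + z) - 1, 2*y + 2*z*exp(y*z) - exp(x + y) - 3*exp(y + z)) ≠ 0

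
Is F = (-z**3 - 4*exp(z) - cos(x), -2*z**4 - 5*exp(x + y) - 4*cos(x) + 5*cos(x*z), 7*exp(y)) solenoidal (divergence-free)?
No, ∇·F = -5*exp(x + y) + sin(x)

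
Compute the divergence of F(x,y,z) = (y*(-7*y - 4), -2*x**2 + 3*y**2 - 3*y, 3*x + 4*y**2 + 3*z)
6*y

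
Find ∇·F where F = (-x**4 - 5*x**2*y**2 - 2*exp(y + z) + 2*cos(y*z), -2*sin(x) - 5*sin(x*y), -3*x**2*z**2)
-x*(4*x**2 + 6*x*z + 10*y**2 + 5*cos(x*y))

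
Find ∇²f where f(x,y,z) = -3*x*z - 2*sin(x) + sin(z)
2*sin(x) - sin(z)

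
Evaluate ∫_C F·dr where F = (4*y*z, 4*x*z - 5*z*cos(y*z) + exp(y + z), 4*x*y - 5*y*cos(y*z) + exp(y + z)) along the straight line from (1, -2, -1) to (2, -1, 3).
-32 - exp(-3) + 5*sin(3) + 5*sin(2) + exp(2)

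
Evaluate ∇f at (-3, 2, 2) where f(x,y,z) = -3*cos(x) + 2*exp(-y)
(-3*sin(3), -2*exp(-2), 0)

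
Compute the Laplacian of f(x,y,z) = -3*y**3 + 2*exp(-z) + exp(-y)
-18*y + 2*exp(-z) + exp(-y)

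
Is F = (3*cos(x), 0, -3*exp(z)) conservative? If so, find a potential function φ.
Yes, F is conservative. φ = -3*exp(z) + 3*sin(x)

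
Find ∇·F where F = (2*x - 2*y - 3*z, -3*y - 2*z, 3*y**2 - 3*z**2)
-6*z - 1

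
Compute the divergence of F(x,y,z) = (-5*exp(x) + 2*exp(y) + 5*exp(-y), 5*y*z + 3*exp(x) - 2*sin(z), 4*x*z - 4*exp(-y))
4*x + 5*z - 5*exp(x)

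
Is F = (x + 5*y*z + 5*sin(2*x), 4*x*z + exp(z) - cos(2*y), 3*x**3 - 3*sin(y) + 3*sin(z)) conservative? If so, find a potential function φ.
No, ∇×F = (-4*x - exp(z) - 3*cos(y), -9*x**2 + 5*y, -z) ≠ 0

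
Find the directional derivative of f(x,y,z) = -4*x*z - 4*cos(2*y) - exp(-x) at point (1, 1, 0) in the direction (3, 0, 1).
sqrt(10)*(3 - 4*E)*exp(-1)/10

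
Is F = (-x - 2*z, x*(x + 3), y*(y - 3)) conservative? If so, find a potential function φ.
No, ∇×F = (2*y - 3, -2, 2*x + 3) ≠ 0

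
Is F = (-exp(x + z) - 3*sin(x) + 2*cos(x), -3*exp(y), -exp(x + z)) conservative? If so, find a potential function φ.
Yes, F is conservative. φ = -3*exp(y) - exp(x + z) + 2*sin(x) + 3*cos(x)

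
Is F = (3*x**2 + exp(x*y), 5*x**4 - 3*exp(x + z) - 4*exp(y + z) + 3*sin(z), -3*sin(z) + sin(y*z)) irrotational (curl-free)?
No, ∇×F = (z*cos(y*z) + 3*exp(x + z) + 4*exp(y + z) - 3*cos(z), 0, 20*x**3 - x*exp(x*y) - 3*exp(x + z))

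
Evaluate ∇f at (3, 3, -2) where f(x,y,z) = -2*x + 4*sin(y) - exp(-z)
(-2, 4*cos(3), exp(2))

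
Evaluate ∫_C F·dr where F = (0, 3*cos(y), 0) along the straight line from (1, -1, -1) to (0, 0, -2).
3*sin(1)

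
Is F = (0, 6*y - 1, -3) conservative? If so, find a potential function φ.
Yes, F is conservative. φ = 3*y**2 - y - 3*z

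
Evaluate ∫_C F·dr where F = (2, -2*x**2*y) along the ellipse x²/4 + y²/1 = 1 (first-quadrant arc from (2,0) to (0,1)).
-6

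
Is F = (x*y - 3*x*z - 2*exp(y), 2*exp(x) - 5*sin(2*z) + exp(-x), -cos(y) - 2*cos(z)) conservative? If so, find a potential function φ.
No, ∇×F = (sin(y) + 10*cos(2*z), -3*x, -x + 2*exp(x) + 2*exp(y) - exp(-x)) ≠ 0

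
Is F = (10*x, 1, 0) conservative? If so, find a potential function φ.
Yes, F is conservative. φ = 5*x**2 + y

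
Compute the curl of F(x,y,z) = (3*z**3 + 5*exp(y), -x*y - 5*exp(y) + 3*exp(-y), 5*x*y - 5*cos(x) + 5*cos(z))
(5*x, -5*y + 9*z**2 - 5*sin(x), -y - 5*exp(y))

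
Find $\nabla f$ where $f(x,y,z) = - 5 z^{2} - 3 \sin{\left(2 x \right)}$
(-6*cos(2*x), 0, -10*z)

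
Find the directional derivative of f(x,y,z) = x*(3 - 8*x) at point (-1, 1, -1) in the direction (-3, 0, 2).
-57*sqrt(13)/13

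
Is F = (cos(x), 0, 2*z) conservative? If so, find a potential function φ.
Yes, F is conservative. φ = z**2 + sin(x)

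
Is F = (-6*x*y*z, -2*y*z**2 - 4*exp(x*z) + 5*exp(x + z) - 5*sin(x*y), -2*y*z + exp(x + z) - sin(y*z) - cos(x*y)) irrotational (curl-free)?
No, ∇×F = (4*x*exp(x*z) + x*sin(x*y) + 4*y*z - z*cos(y*z) - 2*z - 5*exp(x + z), -6*x*y - y*sin(x*y) - exp(x + z), 6*x*z - 5*y*cos(x*y) - 4*z*exp(x*z) + 5*exp(x + z))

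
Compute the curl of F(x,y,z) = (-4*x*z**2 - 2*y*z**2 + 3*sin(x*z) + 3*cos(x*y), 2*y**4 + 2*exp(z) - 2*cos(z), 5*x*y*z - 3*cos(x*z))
(5*x*z - 2*exp(z) - 2*sin(z), -8*x*z + 3*x*cos(x*z) - 9*y*z - 3*z*sin(x*z), 3*x*sin(x*y) + 2*z**2)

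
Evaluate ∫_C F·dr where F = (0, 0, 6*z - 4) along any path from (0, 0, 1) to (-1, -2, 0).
1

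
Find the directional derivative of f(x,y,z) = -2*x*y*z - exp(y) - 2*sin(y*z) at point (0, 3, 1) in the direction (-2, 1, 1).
sqrt(6)*(-exp(3) - 8*cos(3) + 12)/6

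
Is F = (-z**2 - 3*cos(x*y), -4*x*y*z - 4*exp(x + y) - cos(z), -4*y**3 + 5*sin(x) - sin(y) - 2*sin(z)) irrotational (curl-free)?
No, ∇×F = (4*x*y - 12*y**2 - sin(z) - cos(y), -2*z - 5*cos(x), -3*x*sin(x*y) - 4*y*z - 4*exp(x + y))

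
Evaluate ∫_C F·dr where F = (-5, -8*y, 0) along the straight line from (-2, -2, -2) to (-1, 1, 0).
7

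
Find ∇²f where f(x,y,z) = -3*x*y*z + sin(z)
-sin(z)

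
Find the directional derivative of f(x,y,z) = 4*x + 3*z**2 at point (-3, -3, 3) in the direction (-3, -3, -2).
-24*sqrt(22)/11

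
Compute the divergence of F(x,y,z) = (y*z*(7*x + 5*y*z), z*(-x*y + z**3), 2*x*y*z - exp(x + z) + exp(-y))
2*x*y - x*z + 7*y*z - exp(x + z)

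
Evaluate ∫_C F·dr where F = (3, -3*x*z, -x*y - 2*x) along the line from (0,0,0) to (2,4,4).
-134/3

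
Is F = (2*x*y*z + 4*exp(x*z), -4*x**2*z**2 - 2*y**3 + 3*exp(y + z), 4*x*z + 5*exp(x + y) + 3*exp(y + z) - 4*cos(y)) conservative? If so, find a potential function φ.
No, ∇×F = (8*x**2*z + 5*exp(x + y) + 4*sin(y), 2*x*y + 4*x*exp(x*z) - 4*z - 5*exp(x + y), 2*x*z*(-4*z - 1)) ≠ 0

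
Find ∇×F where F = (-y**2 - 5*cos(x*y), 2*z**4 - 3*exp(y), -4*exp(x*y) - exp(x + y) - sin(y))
(-4*x*exp(x*y) - 8*z**3 - exp(x + y) - cos(y), 4*y*exp(x*y) + exp(x + y), -5*x*sin(x*y) + 2*y)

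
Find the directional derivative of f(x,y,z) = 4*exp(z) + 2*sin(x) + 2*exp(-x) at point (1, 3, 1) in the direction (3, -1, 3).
6*sqrt(19)*(-1 + E*cos(1) + 2*exp(2))*exp(-1)/19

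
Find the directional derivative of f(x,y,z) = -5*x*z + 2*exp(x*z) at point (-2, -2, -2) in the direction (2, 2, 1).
10 - 4*exp(4)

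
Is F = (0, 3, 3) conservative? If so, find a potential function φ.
Yes, F is conservative. φ = 3*y + 3*z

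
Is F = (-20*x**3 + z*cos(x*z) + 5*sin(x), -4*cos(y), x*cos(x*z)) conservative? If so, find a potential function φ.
Yes, F is conservative. φ = -5*x**4 - 4*sin(y) + sin(x*z) - 5*cos(x)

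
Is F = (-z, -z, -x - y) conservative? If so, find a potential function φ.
Yes, F is conservative. φ = z*(-x - y)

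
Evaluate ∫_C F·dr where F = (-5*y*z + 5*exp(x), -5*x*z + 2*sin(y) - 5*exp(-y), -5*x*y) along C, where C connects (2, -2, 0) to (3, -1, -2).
-10*exp(2) - 30 - 2*cos(1) + 2*cos(2) + 5*E + 5*exp(3)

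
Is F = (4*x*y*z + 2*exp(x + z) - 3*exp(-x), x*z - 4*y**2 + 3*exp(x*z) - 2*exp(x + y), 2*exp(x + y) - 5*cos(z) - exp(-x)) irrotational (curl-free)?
No, ∇×F = (-3*x*exp(x*z) - x + 2*exp(x + y), (2*(2*x*y - exp(x + y) + exp(x + z))*exp(x) - 1)*exp(-x), -4*x*z + 3*z*exp(x*z) + z - 2*exp(x + y))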